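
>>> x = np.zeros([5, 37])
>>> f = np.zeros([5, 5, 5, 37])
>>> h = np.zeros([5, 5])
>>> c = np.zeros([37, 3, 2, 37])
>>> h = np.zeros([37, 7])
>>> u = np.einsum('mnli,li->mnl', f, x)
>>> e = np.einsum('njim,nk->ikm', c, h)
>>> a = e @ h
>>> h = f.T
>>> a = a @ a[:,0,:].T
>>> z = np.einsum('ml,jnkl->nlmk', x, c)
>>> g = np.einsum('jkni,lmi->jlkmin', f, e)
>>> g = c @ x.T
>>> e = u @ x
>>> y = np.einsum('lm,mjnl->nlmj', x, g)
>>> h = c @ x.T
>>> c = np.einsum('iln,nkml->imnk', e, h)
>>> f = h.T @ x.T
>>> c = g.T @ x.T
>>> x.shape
(5, 37)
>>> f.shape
(5, 2, 3, 5)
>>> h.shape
(37, 3, 2, 5)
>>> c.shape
(5, 2, 3, 5)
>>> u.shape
(5, 5, 5)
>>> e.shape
(5, 5, 37)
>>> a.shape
(2, 7, 2)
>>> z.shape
(3, 37, 5, 2)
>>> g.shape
(37, 3, 2, 5)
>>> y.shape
(2, 5, 37, 3)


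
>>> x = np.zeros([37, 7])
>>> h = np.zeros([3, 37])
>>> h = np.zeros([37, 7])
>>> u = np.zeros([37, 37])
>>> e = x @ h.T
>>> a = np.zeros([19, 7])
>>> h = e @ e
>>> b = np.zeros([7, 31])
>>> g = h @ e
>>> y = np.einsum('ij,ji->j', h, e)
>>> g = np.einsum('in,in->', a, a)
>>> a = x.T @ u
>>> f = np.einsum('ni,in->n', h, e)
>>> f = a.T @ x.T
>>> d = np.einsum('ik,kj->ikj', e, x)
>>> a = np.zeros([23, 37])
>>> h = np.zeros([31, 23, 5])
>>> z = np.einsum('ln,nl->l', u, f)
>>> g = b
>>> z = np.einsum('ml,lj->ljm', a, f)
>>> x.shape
(37, 7)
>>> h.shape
(31, 23, 5)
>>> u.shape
(37, 37)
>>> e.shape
(37, 37)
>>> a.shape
(23, 37)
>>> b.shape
(7, 31)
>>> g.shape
(7, 31)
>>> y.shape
(37,)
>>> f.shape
(37, 37)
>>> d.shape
(37, 37, 7)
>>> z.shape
(37, 37, 23)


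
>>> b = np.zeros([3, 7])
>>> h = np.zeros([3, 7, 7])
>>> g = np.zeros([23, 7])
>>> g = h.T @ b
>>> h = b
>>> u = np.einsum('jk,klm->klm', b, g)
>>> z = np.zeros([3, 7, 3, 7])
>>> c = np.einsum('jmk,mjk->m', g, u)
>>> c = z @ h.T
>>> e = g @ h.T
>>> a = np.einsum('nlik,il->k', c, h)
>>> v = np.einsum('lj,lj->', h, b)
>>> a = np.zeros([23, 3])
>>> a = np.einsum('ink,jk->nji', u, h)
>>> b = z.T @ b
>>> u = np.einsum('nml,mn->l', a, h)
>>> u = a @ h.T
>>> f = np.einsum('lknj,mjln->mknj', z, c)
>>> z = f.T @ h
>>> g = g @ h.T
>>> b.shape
(7, 3, 7, 7)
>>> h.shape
(3, 7)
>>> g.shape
(7, 7, 3)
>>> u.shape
(7, 3, 3)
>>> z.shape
(7, 3, 7, 7)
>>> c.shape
(3, 7, 3, 3)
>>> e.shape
(7, 7, 3)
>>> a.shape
(7, 3, 7)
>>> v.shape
()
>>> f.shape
(3, 7, 3, 7)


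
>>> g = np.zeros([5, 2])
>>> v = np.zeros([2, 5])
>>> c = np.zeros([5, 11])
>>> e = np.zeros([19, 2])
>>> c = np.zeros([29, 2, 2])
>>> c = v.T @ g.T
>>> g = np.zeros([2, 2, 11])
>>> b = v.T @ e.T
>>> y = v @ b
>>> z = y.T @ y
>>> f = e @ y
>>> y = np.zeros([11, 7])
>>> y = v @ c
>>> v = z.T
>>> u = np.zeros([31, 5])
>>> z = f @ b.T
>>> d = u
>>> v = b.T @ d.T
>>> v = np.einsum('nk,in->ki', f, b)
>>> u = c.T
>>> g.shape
(2, 2, 11)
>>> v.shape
(19, 5)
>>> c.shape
(5, 5)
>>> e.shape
(19, 2)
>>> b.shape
(5, 19)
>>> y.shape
(2, 5)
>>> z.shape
(19, 5)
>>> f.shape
(19, 19)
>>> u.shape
(5, 5)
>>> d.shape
(31, 5)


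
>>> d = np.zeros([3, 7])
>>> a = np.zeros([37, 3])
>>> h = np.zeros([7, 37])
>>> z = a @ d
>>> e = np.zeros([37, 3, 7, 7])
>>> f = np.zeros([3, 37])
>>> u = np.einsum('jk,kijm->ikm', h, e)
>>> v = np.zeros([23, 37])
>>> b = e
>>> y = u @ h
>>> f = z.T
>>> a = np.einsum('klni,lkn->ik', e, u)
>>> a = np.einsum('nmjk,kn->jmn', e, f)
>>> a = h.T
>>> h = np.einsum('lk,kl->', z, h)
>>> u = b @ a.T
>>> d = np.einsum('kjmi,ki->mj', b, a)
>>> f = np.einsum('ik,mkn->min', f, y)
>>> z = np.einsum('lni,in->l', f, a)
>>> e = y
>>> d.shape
(7, 3)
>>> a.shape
(37, 7)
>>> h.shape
()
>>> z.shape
(3,)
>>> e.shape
(3, 37, 37)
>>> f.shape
(3, 7, 37)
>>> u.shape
(37, 3, 7, 37)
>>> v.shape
(23, 37)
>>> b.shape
(37, 3, 7, 7)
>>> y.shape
(3, 37, 37)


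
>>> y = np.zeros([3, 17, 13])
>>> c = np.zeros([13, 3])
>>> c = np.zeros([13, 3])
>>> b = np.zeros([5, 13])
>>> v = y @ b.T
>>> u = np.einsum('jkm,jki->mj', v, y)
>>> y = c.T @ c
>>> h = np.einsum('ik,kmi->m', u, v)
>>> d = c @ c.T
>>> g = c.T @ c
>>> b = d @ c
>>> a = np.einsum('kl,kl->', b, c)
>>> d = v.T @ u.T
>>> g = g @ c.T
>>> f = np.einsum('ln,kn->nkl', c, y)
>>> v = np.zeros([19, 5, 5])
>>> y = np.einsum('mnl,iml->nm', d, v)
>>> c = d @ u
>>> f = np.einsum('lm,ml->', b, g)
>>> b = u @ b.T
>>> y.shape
(17, 5)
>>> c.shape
(5, 17, 3)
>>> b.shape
(5, 13)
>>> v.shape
(19, 5, 5)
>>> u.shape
(5, 3)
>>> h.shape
(17,)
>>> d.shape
(5, 17, 5)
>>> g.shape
(3, 13)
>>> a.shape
()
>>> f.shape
()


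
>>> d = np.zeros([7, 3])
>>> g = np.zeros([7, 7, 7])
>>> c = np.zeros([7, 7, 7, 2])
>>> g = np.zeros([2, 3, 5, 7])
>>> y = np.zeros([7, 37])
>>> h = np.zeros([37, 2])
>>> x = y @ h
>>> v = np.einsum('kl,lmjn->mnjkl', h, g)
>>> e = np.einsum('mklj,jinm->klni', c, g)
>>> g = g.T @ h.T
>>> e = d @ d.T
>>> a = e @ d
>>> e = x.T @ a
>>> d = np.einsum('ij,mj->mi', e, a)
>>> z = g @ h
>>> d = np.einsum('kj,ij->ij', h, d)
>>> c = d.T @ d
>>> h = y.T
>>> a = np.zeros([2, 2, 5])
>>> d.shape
(7, 2)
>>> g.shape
(7, 5, 3, 37)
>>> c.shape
(2, 2)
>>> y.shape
(7, 37)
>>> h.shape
(37, 7)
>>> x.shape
(7, 2)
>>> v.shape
(3, 7, 5, 37, 2)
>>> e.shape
(2, 3)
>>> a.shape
(2, 2, 5)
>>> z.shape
(7, 5, 3, 2)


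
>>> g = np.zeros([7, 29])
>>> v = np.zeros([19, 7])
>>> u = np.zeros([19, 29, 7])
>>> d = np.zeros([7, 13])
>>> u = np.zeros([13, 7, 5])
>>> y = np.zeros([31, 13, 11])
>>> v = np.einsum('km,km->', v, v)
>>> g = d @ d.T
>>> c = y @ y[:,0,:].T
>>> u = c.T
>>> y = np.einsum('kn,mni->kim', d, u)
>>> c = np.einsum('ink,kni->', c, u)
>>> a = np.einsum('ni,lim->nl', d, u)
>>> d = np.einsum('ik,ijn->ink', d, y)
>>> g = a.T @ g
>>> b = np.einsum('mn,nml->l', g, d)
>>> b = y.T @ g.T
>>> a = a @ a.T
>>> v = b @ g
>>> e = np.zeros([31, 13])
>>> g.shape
(31, 7)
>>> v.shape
(31, 31, 7)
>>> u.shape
(31, 13, 31)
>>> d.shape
(7, 31, 13)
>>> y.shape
(7, 31, 31)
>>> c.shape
()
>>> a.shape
(7, 7)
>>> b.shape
(31, 31, 31)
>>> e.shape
(31, 13)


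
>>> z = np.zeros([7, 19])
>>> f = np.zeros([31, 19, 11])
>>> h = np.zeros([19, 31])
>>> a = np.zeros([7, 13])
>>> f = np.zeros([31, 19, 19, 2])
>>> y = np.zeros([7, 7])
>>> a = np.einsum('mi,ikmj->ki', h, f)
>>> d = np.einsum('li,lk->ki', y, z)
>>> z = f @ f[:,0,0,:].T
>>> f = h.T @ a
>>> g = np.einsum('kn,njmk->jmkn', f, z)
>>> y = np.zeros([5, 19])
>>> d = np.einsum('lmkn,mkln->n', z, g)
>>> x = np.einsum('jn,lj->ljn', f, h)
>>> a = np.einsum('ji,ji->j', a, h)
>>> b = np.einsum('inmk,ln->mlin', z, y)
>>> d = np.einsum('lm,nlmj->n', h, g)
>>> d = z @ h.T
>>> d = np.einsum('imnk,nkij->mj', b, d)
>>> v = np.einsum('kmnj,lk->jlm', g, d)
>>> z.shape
(31, 19, 19, 31)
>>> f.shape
(31, 31)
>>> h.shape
(19, 31)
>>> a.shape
(19,)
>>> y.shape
(5, 19)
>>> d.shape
(5, 19)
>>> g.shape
(19, 19, 31, 31)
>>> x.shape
(19, 31, 31)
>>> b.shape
(19, 5, 31, 19)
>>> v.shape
(31, 5, 19)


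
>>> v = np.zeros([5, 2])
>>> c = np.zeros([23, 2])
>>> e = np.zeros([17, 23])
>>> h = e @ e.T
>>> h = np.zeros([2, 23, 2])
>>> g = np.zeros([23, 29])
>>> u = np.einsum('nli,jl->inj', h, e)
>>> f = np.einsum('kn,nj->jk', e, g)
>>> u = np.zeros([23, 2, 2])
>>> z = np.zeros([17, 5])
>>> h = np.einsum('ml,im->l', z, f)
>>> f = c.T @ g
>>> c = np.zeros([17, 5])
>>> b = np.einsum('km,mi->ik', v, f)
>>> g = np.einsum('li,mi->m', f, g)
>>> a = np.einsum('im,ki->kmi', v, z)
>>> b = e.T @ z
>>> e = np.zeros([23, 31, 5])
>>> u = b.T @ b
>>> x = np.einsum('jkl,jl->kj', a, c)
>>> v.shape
(5, 2)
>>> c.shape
(17, 5)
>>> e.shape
(23, 31, 5)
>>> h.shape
(5,)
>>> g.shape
(23,)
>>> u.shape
(5, 5)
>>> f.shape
(2, 29)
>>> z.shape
(17, 5)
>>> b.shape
(23, 5)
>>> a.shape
(17, 2, 5)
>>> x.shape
(2, 17)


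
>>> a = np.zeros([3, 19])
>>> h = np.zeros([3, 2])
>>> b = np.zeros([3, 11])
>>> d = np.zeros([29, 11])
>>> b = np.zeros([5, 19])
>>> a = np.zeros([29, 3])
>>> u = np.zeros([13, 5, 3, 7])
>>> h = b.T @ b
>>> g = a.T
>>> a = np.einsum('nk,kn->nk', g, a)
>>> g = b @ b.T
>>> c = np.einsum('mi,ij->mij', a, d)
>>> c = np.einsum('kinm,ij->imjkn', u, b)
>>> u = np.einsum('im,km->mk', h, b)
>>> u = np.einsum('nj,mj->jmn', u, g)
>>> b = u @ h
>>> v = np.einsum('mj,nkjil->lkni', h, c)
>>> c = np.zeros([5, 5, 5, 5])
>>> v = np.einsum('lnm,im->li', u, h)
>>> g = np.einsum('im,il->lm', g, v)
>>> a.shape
(3, 29)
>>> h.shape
(19, 19)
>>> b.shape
(5, 5, 19)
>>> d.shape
(29, 11)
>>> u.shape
(5, 5, 19)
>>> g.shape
(19, 5)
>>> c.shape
(5, 5, 5, 5)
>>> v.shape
(5, 19)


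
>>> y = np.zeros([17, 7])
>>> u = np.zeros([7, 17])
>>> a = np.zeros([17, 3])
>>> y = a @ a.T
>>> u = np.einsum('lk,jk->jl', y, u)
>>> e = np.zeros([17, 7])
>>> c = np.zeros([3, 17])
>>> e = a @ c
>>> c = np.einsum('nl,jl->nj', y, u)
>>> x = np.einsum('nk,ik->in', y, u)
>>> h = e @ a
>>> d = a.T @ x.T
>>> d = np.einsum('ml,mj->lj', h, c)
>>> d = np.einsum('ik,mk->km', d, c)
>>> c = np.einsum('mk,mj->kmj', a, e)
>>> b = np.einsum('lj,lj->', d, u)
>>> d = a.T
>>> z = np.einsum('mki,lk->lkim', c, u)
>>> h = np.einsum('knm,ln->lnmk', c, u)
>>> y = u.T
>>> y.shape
(17, 7)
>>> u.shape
(7, 17)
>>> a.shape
(17, 3)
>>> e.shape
(17, 17)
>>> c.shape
(3, 17, 17)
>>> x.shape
(7, 17)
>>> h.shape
(7, 17, 17, 3)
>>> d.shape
(3, 17)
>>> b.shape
()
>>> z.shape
(7, 17, 17, 3)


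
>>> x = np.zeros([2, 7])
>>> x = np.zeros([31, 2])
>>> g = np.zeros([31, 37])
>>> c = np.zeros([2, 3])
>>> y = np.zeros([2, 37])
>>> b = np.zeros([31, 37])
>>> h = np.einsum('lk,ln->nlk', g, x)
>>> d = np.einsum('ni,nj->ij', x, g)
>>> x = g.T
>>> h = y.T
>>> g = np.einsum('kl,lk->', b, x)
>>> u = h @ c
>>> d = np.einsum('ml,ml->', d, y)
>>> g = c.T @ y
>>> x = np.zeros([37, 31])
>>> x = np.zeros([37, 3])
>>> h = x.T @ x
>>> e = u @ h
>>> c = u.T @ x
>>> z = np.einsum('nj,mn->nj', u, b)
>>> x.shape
(37, 3)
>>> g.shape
(3, 37)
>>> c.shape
(3, 3)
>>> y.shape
(2, 37)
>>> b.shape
(31, 37)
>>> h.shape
(3, 3)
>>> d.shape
()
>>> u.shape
(37, 3)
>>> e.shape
(37, 3)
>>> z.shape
(37, 3)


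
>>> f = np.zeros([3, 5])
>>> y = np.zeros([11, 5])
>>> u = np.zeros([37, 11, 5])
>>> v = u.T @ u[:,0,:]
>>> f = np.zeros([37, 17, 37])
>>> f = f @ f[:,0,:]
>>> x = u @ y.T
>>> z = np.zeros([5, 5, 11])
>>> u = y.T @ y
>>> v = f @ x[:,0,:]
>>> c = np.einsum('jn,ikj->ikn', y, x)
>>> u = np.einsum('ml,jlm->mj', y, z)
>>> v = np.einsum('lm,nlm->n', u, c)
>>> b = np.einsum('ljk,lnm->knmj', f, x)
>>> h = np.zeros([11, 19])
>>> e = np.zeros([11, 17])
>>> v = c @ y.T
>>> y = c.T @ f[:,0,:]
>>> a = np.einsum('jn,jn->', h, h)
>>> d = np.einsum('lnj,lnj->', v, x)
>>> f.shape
(37, 17, 37)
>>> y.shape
(5, 11, 37)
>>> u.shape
(11, 5)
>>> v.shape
(37, 11, 11)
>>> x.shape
(37, 11, 11)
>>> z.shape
(5, 5, 11)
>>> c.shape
(37, 11, 5)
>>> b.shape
(37, 11, 11, 17)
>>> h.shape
(11, 19)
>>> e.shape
(11, 17)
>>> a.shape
()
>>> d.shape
()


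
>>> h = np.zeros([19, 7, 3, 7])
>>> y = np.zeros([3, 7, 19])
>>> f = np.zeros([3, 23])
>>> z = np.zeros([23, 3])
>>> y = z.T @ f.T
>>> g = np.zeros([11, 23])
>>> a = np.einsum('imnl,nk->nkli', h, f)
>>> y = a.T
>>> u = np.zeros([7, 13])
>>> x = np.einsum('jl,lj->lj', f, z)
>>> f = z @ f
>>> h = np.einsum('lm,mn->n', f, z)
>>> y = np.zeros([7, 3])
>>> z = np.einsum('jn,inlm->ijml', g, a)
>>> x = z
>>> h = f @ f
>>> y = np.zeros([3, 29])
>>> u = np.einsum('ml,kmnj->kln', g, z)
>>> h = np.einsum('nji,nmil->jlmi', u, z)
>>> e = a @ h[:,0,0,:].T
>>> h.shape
(23, 7, 11, 19)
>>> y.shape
(3, 29)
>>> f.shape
(23, 23)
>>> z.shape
(3, 11, 19, 7)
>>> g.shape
(11, 23)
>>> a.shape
(3, 23, 7, 19)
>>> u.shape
(3, 23, 19)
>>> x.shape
(3, 11, 19, 7)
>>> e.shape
(3, 23, 7, 23)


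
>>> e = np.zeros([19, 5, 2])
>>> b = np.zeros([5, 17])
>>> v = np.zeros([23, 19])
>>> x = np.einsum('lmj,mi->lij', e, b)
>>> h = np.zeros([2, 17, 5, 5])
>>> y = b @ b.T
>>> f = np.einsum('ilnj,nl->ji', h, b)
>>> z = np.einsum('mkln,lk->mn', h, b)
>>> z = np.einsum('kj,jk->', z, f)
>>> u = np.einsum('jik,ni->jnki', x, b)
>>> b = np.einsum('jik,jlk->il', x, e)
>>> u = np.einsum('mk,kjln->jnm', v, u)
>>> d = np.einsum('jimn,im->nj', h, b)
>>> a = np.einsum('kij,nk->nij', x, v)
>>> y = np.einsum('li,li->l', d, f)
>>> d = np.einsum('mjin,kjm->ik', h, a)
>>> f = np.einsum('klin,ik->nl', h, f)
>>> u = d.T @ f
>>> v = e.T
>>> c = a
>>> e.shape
(19, 5, 2)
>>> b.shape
(17, 5)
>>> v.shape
(2, 5, 19)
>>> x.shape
(19, 17, 2)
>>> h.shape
(2, 17, 5, 5)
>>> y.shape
(5,)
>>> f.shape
(5, 17)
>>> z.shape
()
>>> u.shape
(23, 17)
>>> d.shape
(5, 23)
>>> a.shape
(23, 17, 2)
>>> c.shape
(23, 17, 2)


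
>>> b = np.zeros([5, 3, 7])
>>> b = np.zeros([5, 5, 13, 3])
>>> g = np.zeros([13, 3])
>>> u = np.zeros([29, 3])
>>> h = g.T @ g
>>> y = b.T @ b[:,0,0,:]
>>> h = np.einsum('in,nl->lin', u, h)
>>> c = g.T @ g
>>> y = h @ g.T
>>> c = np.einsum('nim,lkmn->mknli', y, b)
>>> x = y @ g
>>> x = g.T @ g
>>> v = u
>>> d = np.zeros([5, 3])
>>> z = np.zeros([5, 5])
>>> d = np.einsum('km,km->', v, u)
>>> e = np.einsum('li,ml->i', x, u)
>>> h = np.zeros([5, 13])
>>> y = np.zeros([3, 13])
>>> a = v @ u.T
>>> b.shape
(5, 5, 13, 3)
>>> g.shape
(13, 3)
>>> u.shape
(29, 3)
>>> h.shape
(5, 13)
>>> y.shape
(3, 13)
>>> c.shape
(13, 5, 3, 5, 29)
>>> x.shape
(3, 3)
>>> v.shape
(29, 3)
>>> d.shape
()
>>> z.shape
(5, 5)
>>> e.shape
(3,)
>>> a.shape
(29, 29)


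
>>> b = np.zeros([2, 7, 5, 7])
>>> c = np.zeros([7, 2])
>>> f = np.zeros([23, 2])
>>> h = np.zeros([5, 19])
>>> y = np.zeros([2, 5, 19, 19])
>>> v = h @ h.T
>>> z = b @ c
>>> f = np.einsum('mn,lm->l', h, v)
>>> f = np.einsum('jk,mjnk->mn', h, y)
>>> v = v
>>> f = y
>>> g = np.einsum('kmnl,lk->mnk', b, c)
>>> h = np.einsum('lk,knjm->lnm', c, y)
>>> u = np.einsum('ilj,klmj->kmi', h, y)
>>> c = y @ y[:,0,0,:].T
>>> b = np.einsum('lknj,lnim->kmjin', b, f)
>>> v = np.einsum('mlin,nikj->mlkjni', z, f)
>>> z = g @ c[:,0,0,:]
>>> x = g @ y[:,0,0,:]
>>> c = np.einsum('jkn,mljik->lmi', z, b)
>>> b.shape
(7, 19, 7, 19, 5)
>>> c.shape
(19, 7, 19)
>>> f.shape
(2, 5, 19, 19)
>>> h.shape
(7, 5, 19)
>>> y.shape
(2, 5, 19, 19)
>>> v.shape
(2, 7, 19, 19, 2, 5)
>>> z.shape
(7, 5, 2)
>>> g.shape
(7, 5, 2)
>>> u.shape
(2, 19, 7)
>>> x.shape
(7, 5, 19)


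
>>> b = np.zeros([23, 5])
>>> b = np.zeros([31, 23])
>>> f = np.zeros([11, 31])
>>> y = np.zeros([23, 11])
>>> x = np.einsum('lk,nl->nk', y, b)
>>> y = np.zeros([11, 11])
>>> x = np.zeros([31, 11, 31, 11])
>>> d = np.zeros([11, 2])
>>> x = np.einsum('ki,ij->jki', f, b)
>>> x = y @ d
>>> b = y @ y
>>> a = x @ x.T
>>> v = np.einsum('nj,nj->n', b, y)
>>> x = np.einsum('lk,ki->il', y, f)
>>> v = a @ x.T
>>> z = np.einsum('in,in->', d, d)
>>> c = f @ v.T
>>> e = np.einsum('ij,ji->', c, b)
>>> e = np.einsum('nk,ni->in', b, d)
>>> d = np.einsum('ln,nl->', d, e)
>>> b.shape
(11, 11)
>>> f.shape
(11, 31)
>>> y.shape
(11, 11)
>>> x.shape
(31, 11)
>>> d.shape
()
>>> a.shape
(11, 11)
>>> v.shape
(11, 31)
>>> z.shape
()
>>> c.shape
(11, 11)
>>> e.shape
(2, 11)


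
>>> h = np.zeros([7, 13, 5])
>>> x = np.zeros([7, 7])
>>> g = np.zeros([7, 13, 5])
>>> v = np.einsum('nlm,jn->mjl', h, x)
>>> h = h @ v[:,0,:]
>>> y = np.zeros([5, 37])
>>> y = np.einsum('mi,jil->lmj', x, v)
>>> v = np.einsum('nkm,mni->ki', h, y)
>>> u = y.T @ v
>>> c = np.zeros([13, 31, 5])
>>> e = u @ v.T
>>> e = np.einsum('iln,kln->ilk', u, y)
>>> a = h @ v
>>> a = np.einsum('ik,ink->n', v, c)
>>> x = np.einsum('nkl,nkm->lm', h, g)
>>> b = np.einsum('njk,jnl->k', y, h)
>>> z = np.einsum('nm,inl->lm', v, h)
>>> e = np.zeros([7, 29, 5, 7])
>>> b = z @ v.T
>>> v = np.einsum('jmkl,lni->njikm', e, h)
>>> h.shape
(7, 13, 13)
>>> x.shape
(13, 5)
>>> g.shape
(7, 13, 5)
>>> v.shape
(13, 7, 13, 5, 29)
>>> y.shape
(13, 7, 5)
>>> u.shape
(5, 7, 5)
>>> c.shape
(13, 31, 5)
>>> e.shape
(7, 29, 5, 7)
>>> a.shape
(31,)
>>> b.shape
(13, 13)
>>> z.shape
(13, 5)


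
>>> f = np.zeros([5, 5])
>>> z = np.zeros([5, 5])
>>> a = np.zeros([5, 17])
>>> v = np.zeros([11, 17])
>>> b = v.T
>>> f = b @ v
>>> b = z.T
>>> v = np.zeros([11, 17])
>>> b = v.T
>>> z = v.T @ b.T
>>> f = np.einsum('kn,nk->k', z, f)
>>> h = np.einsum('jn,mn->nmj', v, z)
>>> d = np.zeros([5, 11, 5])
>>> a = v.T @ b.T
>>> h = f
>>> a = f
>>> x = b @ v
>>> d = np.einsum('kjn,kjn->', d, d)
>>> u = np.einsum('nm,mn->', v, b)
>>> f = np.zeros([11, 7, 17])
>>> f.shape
(11, 7, 17)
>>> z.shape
(17, 17)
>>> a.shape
(17,)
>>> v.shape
(11, 17)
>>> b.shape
(17, 11)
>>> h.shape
(17,)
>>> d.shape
()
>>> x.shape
(17, 17)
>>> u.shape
()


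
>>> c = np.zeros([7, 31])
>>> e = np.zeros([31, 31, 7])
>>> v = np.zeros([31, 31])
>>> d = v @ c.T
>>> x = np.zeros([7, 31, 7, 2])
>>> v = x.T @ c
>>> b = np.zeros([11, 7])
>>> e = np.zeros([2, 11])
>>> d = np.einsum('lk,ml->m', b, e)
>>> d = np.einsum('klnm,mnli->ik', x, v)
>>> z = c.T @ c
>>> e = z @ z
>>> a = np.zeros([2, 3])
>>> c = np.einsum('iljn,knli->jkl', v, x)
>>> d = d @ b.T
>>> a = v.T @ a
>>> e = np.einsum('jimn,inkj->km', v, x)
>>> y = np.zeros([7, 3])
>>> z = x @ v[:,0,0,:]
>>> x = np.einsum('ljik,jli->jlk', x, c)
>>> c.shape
(31, 7, 7)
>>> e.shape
(7, 31)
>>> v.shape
(2, 7, 31, 31)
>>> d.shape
(31, 11)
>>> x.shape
(31, 7, 2)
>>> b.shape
(11, 7)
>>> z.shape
(7, 31, 7, 31)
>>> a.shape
(31, 31, 7, 3)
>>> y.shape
(7, 3)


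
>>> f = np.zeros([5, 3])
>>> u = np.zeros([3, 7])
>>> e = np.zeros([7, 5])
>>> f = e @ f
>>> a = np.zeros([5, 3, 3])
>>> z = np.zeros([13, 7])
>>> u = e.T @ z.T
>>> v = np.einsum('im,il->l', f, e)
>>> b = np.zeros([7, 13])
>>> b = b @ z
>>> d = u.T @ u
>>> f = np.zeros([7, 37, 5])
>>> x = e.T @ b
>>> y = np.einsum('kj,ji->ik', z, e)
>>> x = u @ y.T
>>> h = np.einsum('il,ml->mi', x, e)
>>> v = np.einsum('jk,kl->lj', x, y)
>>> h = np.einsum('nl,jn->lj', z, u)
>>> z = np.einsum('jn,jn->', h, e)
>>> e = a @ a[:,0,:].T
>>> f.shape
(7, 37, 5)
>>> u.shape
(5, 13)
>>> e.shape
(5, 3, 5)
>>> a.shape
(5, 3, 3)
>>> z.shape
()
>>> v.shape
(13, 5)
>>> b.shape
(7, 7)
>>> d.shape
(13, 13)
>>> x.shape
(5, 5)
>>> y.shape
(5, 13)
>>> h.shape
(7, 5)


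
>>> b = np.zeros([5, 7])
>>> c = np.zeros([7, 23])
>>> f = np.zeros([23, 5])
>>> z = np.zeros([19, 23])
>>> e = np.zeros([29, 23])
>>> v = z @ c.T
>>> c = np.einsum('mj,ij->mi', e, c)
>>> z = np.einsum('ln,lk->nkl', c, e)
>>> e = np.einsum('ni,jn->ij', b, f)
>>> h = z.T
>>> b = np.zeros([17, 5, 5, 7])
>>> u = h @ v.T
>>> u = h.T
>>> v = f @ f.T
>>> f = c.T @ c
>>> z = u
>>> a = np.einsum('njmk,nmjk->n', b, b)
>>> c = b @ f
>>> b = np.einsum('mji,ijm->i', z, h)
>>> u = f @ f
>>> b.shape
(29,)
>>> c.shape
(17, 5, 5, 7)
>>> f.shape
(7, 7)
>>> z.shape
(7, 23, 29)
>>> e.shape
(7, 23)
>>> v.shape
(23, 23)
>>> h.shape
(29, 23, 7)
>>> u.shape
(7, 7)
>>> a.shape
(17,)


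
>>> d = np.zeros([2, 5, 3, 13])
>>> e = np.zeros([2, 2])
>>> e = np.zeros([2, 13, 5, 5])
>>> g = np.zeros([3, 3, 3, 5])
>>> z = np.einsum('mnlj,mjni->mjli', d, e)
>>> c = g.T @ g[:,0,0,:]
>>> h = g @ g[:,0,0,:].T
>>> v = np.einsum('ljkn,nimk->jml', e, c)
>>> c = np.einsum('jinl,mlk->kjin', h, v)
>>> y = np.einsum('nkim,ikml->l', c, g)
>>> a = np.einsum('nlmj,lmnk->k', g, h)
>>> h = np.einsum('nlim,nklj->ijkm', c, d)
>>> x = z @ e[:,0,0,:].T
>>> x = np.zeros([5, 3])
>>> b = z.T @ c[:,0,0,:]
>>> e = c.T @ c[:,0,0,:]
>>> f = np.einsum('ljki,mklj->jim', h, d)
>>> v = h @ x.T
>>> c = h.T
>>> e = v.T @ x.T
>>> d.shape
(2, 5, 3, 13)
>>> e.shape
(5, 5, 13, 5)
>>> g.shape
(3, 3, 3, 5)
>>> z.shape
(2, 13, 3, 5)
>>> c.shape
(3, 5, 13, 3)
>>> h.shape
(3, 13, 5, 3)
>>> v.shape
(3, 13, 5, 5)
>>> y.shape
(5,)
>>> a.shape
(3,)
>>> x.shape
(5, 3)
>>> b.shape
(5, 3, 13, 3)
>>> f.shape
(13, 3, 2)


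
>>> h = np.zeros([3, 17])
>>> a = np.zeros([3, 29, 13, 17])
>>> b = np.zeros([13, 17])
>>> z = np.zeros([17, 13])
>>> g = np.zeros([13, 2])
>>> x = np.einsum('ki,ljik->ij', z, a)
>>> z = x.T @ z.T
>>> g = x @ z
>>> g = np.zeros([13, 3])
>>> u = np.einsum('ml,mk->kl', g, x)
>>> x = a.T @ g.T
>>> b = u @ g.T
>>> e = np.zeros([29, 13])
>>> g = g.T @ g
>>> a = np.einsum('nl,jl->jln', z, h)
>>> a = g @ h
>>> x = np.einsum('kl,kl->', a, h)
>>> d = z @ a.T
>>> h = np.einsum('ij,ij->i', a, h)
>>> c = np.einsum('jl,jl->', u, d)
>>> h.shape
(3,)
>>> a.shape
(3, 17)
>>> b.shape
(29, 13)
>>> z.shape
(29, 17)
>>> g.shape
(3, 3)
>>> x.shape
()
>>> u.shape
(29, 3)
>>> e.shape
(29, 13)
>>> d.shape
(29, 3)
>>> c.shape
()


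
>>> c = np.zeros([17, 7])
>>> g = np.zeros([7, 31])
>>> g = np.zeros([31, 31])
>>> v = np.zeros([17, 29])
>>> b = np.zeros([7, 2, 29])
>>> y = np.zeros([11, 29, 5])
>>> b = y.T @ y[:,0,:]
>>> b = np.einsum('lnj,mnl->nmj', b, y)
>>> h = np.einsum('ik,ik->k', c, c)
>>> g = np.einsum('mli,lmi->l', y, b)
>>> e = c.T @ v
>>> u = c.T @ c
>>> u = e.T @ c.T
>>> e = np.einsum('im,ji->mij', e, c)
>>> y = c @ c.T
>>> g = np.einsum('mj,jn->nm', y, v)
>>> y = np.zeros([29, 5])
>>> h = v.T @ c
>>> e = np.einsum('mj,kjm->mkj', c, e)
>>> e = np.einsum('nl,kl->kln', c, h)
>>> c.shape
(17, 7)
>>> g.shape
(29, 17)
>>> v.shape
(17, 29)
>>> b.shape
(29, 11, 5)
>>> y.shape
(29, 5)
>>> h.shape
(29, 7)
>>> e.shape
(29, 7, 17)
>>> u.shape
(29, 17)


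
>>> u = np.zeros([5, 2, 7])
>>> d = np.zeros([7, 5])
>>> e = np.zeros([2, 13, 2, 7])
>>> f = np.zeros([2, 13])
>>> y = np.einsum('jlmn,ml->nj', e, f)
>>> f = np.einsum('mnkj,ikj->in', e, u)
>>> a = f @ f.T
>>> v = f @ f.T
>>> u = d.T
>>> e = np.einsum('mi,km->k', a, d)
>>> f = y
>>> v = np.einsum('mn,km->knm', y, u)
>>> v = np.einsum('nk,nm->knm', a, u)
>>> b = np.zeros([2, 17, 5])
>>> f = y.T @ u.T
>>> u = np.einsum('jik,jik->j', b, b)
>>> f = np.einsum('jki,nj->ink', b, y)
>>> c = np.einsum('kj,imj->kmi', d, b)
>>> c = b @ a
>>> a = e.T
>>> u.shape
(2,)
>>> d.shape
(7, 5)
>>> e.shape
(7,)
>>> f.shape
(5, 7, 17)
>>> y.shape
(7, 2)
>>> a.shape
(7,)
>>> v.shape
(5, 5, 7)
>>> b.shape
(2, 17, 5)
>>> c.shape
(2, 17, 5)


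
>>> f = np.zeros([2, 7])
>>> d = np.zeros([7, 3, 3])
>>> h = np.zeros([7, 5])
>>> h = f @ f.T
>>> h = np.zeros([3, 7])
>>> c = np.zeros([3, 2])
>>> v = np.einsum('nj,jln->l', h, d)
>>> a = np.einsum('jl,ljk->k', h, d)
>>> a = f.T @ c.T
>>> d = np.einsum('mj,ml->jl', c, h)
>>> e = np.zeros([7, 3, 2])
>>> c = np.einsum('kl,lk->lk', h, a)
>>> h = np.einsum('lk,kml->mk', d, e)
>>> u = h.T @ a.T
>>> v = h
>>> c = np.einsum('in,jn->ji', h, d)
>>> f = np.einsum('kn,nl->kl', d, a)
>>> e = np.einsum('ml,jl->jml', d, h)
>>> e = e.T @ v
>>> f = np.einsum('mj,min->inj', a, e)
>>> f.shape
(2, 7, 3)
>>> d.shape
(2, 7)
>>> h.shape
(3, 7)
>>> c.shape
(2, 3)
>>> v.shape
(3, 7)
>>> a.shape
(7, 3)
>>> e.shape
(7, 2, 7)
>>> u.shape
(7, 7)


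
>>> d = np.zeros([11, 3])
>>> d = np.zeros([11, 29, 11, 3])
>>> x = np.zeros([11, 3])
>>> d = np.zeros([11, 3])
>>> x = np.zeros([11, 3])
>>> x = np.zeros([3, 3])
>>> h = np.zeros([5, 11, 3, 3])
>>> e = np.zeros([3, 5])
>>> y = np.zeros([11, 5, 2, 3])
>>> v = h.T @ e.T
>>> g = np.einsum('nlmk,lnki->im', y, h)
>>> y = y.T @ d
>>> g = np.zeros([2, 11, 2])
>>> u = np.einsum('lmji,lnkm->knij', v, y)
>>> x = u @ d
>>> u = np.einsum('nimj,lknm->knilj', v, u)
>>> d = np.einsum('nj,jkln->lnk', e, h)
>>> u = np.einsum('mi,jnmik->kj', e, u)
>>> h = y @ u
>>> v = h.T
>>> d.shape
(3, 3, 11)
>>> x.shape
(5, 2, 3, 3)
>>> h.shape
(3, 2, 5, 2)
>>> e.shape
(3, 5)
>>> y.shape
(3, 2, 5, 3)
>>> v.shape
(2, 5, 2, 3)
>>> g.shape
(2, 11, 2)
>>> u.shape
(3, 2)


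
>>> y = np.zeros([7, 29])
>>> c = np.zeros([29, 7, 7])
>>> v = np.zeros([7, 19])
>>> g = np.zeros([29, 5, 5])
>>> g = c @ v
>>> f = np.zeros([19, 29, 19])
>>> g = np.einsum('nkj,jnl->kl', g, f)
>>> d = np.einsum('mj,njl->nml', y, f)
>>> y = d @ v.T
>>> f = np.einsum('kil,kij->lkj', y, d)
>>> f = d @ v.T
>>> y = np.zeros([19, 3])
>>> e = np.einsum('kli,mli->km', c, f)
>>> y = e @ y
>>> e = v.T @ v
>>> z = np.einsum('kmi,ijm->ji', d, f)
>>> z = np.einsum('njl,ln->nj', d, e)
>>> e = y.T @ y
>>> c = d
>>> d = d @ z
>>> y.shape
(29, 3)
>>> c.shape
(19, 7, 19)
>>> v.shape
(7, 19)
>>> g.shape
(7, 19)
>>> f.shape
(19, 7, 7)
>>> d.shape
(19, 7, 7)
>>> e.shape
(3, 3)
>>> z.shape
(19, 7)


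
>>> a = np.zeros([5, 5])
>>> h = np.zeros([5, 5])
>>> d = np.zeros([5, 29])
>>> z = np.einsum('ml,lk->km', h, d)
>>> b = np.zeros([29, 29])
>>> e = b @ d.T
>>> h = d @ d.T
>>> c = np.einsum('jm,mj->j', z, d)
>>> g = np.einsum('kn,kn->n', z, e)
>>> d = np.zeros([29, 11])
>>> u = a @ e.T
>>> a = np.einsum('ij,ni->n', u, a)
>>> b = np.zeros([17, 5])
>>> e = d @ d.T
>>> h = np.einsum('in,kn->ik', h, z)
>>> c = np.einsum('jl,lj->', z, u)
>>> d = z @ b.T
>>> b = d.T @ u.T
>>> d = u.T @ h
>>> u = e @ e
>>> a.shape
(5,)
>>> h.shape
(5, 29)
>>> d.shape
(29, 29)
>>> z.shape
(29, 5)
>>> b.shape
(17, 5)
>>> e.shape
(29, 29)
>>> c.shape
()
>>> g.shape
(5,)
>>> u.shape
(29, 29)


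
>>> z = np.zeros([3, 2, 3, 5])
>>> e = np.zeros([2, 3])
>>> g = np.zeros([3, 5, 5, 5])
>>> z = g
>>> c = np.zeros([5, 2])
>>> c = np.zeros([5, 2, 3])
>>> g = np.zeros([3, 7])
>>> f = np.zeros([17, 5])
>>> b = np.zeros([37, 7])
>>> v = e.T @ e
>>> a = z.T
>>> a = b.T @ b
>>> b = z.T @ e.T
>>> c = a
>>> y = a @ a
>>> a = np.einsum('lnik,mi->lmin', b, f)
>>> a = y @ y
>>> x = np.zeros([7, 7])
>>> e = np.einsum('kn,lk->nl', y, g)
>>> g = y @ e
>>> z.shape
(3, 5, 5, 5)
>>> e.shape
(7, 3)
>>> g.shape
(7, 3)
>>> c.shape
(7, 7)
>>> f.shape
(17, 5)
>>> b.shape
(5, 5, 5, 2)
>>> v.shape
(3, 3)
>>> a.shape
(7, 7)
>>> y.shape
(7, 7)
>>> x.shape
(7, 7)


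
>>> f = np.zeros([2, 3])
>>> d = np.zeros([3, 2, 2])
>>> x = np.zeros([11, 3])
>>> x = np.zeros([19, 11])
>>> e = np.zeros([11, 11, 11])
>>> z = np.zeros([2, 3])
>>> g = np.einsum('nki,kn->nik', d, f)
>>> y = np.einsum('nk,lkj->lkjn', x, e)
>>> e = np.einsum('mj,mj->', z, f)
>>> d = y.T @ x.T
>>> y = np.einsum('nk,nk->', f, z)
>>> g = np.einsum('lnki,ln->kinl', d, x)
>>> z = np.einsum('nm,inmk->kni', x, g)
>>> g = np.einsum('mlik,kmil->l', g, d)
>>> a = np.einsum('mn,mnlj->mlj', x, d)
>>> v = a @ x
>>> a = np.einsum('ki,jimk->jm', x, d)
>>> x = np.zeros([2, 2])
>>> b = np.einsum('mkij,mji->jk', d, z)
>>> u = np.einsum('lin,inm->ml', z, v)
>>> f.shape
(2, 3)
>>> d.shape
(19, 11, 11, 19)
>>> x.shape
(2, 2)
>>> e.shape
()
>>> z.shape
(19, 19, 11)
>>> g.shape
(19,)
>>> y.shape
()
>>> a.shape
(19, 11)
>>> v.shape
(19, 11, 11)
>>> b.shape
(19, 11)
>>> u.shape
(11, 19)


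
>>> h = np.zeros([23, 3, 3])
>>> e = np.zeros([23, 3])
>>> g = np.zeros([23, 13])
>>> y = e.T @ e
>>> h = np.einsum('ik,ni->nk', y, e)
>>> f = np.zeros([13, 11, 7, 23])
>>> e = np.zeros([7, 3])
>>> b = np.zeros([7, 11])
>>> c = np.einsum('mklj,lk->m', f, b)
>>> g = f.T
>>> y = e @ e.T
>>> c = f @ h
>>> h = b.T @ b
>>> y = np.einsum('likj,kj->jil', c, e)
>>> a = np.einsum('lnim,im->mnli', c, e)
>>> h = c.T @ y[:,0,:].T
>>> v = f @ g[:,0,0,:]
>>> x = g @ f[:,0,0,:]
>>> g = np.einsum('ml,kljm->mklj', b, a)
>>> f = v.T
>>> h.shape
(3, 7, 11, 3)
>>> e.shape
(7, 3)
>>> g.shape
(7, 3, 11, 13)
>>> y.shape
(3, 11, 13)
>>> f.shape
(13, 7, 11, 13)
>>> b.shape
(7, 11)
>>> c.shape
(13, 11, 7, 3)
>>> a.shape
(3, 11, 13, 7)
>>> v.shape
(13, 11, 7, 13)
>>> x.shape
(23, 7, 11, 23)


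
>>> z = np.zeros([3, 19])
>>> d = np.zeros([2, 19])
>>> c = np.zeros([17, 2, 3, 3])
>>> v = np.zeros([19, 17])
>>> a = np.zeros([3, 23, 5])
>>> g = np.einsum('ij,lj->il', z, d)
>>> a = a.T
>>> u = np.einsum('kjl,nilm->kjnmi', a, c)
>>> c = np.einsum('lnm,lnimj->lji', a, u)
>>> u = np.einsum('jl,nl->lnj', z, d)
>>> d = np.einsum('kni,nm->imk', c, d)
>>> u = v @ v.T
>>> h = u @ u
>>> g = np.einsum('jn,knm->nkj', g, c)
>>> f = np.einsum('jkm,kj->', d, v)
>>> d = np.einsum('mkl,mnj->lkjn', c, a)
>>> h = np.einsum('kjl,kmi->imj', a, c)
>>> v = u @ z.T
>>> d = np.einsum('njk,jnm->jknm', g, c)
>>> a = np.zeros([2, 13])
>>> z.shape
(3, 19)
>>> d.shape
(5, 3, 2, 17)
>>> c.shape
(5, 2, 17)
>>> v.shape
(19, 3)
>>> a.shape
(2, 13)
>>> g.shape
(2, 5, 3)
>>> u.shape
(19, 19)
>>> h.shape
(17, 2, 23)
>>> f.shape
()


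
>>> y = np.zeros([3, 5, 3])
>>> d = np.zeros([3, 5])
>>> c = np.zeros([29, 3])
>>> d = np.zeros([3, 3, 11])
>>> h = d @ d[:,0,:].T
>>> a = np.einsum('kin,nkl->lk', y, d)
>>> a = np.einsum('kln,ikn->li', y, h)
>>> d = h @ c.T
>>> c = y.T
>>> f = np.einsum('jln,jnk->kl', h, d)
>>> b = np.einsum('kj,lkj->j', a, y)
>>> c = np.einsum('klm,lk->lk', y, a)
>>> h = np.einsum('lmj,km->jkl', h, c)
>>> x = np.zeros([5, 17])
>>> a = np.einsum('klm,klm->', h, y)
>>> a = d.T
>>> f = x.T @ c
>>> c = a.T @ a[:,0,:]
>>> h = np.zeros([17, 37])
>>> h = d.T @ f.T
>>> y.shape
(3, 5, 3)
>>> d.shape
(3, 3, 29)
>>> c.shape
(3, 3, 3)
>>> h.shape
(29, 3, 17)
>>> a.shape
(29, 3, 3)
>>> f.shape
(17, 3)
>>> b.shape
(3,)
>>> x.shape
(5, 17)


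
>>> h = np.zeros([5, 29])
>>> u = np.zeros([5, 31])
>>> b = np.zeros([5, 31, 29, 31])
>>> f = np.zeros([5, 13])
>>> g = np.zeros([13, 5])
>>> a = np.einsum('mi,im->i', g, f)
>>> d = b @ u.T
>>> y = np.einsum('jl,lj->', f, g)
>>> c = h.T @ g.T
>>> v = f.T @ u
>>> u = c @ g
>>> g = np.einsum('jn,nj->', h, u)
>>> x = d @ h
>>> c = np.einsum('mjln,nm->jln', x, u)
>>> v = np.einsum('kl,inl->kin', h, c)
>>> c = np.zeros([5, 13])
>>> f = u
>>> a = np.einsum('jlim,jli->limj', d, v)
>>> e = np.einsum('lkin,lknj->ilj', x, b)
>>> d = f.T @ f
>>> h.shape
(5, 29)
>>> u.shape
(29, 5)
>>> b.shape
(5, 31, 29, 31)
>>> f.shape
(29, 5)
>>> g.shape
()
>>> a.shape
(31, 29, 5, 5)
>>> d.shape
(5, 5)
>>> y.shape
()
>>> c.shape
(5, 13)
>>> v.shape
(5, 31, 29)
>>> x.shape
(5, 31, 29, 29)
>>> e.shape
(29, 5, 31)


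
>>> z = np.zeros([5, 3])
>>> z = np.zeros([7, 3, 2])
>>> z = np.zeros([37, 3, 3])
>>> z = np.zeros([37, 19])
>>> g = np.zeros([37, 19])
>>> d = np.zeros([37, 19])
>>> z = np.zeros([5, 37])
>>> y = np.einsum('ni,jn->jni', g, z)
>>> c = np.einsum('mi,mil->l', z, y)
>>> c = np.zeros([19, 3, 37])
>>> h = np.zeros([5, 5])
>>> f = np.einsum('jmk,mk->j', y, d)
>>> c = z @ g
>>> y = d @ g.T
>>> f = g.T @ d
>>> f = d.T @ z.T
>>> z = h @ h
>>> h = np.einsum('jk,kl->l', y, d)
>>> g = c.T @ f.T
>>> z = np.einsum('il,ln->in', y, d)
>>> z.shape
(37, 19)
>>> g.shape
(19, 19)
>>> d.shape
(37, 19)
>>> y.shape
(37, 37)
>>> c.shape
(5, 19)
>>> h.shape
(19,)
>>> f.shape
(19, 5)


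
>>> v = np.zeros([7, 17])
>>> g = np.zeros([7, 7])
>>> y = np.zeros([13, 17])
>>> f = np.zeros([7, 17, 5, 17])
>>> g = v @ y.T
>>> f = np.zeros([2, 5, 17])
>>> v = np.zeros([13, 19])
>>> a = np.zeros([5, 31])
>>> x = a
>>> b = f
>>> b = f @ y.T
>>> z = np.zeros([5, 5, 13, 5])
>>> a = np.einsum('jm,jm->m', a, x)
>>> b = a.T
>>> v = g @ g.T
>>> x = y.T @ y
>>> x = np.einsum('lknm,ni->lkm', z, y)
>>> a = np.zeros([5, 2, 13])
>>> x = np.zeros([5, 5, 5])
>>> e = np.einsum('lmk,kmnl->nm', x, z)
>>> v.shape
(7, 7)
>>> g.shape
(7, 13)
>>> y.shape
(13, 17)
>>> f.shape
(2, 5, 17)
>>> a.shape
(5, 2, 13)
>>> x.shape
(5, 5, 5)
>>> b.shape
(31,)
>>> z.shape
(5, 5, 13, 5)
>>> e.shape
(13, 5)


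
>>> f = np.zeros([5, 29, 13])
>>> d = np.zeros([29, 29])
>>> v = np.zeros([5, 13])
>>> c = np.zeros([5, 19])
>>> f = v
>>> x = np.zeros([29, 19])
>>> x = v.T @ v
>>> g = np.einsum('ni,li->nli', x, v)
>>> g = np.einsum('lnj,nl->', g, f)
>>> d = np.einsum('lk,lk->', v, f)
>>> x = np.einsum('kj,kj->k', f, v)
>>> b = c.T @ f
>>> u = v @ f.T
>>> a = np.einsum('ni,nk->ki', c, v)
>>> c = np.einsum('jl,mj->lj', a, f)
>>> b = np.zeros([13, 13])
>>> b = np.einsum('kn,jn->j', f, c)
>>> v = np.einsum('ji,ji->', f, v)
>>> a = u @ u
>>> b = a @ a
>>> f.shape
(5, 13)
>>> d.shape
()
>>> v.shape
()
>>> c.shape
(19, 13)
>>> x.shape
(5,)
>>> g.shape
()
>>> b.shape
(5, 5)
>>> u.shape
(5, 5)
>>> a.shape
(5, 5)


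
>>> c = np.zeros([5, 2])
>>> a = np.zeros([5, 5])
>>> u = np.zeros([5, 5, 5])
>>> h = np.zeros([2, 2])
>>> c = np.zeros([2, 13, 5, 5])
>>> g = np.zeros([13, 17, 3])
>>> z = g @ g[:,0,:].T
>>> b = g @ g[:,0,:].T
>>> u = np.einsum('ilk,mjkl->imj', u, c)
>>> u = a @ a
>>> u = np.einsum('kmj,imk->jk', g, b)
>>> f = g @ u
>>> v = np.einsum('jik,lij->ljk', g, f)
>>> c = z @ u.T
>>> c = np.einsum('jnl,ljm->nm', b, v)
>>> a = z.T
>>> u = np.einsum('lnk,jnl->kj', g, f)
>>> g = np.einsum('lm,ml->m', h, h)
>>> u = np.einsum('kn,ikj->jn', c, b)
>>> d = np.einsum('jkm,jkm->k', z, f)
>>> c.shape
(17, 3)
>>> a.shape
(13, 17, 13)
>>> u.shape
(13, 3)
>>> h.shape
(2, 2)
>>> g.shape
(2,)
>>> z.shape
(13, 17, 13)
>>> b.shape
(13, 17, 13)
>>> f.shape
(13, 17, 13)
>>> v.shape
(13, 13, 3)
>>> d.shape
(17,)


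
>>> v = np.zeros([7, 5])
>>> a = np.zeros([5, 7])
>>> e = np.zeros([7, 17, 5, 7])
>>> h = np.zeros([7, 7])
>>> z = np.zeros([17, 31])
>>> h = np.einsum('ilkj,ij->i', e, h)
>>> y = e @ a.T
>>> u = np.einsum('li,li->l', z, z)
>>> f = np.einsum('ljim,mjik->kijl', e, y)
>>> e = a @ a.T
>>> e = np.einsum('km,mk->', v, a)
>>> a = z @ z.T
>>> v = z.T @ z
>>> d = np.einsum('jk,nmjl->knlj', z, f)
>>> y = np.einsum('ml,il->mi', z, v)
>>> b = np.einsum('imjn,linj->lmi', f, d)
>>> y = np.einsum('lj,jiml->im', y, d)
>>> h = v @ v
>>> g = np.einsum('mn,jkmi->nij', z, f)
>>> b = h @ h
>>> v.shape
(31, 31)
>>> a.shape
(17, 17)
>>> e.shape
()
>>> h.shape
(31, 31)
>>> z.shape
(17, 31)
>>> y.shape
(5, 7)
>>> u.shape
(17,)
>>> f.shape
(5, 5, 17, 7)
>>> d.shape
(31, 5, 7, 17)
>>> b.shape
(31, 31)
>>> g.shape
(31, 7, 5)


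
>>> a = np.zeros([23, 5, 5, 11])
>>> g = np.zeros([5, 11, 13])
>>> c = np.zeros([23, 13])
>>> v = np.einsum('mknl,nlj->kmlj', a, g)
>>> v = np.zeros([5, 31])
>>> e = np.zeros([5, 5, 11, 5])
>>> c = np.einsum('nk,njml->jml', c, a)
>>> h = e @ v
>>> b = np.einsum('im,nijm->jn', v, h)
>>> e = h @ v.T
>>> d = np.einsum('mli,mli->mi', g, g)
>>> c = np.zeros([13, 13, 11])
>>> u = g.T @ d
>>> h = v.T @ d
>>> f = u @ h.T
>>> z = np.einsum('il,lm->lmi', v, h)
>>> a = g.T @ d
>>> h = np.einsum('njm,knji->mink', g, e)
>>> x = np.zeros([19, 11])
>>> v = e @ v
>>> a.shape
(13, 11, 13)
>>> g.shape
(5, 11, 13)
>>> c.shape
(13, 13, 11)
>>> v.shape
(5, 5, 11, 31)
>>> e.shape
(5, 5, 11, 5)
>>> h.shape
(13, 5, 5, 5)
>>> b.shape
(11, 5)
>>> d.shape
(5, 13)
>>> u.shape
(13, 11, 13)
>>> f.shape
(13, 11, 31)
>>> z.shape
(31, 13, 5)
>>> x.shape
(19, 11)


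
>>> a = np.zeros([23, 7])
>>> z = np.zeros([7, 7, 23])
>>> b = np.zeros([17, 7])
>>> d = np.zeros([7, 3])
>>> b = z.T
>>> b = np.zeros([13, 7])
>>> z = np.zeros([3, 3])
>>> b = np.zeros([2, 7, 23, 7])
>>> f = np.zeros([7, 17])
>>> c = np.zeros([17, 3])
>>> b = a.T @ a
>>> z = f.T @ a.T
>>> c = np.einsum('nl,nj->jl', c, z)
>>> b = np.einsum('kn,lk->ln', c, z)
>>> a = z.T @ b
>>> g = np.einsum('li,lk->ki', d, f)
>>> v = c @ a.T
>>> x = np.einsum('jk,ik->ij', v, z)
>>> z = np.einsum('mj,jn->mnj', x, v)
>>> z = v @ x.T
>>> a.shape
(23, 3)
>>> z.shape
(23, 17)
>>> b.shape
(17, 3)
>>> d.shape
(7, 3)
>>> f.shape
(7, 17)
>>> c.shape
(23, 3)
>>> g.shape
(17, 3)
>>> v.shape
(23, 23)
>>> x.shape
(17, 23)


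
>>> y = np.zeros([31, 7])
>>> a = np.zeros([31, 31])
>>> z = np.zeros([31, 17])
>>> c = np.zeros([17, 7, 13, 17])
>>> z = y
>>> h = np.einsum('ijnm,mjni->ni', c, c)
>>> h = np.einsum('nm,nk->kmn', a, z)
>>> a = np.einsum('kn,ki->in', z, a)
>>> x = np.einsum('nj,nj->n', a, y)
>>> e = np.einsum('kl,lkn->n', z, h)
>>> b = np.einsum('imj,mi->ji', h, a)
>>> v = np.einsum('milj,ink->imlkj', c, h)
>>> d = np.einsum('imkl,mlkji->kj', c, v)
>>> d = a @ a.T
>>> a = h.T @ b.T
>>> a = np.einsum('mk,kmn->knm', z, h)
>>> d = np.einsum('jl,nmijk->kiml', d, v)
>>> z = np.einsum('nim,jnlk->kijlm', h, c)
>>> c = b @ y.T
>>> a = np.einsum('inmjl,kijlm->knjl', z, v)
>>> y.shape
(31, 7)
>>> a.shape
(7, 31, 13, 31)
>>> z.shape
(17, 31, 17, 13, 31)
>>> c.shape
(31, 31)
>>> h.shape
(7, 31, 31)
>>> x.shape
(31,)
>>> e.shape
(31,)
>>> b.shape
(31, 7)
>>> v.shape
(7, 17, 13, 31, 17)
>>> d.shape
(17, 13, 17, 31)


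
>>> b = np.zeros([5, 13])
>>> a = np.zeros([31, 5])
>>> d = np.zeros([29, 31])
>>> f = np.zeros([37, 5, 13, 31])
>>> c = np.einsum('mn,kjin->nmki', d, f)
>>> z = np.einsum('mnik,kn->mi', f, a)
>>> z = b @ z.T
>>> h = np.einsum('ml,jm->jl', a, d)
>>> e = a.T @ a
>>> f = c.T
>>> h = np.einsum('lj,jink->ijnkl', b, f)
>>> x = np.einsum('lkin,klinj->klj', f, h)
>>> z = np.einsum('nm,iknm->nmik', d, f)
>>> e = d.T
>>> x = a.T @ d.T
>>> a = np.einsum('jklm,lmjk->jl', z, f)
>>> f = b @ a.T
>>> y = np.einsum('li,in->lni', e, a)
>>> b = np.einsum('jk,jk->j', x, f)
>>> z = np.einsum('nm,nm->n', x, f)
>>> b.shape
(5,)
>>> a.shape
(29, 13)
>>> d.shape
(29, 31)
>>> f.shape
(5, 29)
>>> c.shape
(31, 29, 37, 13)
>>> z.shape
(5,)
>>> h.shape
(37, 13, 29, 31, 5)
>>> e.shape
(31, 29)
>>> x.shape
(5, 29)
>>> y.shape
(31, 13, 29)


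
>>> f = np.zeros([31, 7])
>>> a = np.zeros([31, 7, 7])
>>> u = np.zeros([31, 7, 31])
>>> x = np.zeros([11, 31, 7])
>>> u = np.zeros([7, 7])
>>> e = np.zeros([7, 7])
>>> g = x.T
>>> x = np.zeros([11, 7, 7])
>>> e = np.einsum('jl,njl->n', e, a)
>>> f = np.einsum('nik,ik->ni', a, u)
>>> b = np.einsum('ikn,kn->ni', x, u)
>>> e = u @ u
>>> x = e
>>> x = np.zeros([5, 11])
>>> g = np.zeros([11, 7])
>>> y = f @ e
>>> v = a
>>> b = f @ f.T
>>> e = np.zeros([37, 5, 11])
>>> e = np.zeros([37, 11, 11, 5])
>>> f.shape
(31, 7)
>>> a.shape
(31, 7, 7)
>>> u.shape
(7, 7)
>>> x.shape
(5, 11)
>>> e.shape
(37, 11, 11, 5)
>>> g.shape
(11, 7)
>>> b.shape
(31, 31)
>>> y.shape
(31, 7)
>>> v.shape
(31, 7, 7)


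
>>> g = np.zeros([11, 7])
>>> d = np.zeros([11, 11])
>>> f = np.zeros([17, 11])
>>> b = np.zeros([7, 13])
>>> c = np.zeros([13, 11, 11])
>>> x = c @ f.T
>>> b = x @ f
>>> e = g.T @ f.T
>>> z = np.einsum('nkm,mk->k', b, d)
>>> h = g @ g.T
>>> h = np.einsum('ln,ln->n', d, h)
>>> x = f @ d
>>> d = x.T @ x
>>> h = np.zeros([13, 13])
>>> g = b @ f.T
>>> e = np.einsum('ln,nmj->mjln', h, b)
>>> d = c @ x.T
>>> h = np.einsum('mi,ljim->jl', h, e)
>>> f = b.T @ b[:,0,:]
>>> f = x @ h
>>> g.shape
(13, 11, 17)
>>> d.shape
(13, 11, 17)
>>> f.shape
(17, 11)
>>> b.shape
(13, 11, 11)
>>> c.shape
(13, 11, 11)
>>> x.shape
(17, 11)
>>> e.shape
(11, 11, 13, 13)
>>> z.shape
(11,)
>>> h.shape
(11, 11)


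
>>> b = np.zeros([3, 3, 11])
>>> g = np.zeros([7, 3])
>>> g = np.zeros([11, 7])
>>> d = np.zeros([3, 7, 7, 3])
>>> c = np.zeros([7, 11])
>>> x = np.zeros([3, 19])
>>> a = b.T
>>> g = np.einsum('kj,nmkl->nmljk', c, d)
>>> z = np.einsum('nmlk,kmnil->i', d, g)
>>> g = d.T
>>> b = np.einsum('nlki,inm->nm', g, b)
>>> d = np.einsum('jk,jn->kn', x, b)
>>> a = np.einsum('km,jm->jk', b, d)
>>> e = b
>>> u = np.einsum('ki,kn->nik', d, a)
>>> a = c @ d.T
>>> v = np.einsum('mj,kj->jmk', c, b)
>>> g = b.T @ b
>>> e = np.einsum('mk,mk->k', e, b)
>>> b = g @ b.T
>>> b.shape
(11, 3)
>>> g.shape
(11, 11)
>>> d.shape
(19, 11)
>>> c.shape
(7, 11)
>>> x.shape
(3, 19)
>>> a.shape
(7, 19)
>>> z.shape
(11,)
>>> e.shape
(11,)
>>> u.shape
(3, 11, 19)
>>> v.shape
(11, 7, 3)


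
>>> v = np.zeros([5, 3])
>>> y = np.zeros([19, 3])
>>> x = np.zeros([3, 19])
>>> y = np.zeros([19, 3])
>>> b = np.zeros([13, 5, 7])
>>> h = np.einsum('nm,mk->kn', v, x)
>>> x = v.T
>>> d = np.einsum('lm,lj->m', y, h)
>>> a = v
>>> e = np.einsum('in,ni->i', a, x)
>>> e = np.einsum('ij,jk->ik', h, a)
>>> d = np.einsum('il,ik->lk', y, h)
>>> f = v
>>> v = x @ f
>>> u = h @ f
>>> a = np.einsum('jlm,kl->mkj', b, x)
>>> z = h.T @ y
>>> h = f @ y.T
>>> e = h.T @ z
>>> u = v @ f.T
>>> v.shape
(3, 3)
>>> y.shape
(19, 3)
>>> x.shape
(3, 5)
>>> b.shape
(13, 5, 7)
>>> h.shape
(5, 19)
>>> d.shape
(3, 5)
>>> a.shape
(7, 3, 13)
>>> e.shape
(19, 3)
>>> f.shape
(5, 3)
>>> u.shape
(3, 5)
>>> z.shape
(5, 3)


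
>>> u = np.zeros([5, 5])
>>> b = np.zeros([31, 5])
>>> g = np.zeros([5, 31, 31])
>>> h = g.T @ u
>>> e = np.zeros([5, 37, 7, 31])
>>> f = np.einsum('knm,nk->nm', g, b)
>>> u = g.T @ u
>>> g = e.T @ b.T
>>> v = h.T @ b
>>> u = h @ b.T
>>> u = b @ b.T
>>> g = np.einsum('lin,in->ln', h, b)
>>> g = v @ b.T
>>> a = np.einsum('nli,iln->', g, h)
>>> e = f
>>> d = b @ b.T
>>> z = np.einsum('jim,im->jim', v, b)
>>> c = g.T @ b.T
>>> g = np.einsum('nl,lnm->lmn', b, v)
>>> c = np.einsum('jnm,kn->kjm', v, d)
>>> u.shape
(31, 31)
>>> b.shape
(31, 5)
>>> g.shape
(5, 5, 31)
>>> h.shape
(31, 31, 5)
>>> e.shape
(31, 31)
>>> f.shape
(31, 31)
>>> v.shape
(5, 31, 5)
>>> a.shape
()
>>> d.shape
(31, 31)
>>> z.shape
(5, 31, 5)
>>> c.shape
(31, 5, 5)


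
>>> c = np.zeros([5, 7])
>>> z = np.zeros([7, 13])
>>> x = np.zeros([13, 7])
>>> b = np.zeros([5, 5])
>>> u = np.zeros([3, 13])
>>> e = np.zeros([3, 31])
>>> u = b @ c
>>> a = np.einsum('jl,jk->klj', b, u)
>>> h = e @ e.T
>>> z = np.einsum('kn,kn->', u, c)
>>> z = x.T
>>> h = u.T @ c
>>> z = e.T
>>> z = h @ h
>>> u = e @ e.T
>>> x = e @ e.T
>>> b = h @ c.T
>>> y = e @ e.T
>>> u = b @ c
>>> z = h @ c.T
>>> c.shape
(5, 7)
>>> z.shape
(7, 5)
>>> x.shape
(3, 3)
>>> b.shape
(7, 5)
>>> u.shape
(7, 7)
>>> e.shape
(3, 31)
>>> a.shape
(7, 5, 5)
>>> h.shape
(7, 7)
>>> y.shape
(3, 3)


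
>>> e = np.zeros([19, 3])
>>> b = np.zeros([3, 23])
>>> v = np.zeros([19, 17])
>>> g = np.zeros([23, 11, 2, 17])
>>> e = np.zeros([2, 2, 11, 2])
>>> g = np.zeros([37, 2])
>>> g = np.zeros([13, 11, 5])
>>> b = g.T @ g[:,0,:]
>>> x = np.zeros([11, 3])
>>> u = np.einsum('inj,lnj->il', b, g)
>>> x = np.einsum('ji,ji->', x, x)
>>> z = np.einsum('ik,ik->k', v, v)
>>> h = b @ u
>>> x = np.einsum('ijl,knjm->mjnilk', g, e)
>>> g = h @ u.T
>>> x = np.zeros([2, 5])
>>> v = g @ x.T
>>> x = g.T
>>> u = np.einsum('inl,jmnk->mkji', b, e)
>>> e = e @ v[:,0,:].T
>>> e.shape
(2, 2, 11, 5)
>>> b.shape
(5, 11, 5)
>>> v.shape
(5, 11, 2)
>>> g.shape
(5, 11, 5)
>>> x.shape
(5, 11, 5)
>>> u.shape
(2, 2, 2, 5)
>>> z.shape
(17,)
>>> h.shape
(5, 11, 13)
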